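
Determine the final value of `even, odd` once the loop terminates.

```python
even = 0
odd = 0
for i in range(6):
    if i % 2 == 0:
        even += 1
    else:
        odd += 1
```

Let's trace through this code step by step.

Initialize: even = 0
Initialize: odd = 0
Entering loop: for i in range(6):
After iteration 1: i = 0, even = 1, odd = 0
After iteration 2: i = 1, even = 1, odd = 1
After iteration 3: i = 2, even = 2, odd = 1
After iteration 4: i = 3, even = 2, odd = 2
After iteration 5: i = 4, even = 3, odd = 2
After iteration 6: i = 5, even = 3, odd = 3
Loop ends.

Final answer: 3, 3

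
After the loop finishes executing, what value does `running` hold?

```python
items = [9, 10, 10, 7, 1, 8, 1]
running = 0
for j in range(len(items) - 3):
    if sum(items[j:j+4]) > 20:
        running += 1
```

Let's trace through this code step by step.

Initialize: items = [9, 10, 10, 7, 1, 8, 1]
Initialize: running = 0
Entering loop: for j in range(len(items) - 3):
After iteration 1: j = 0, running = 1
After iteration 2: j = 1, running = 2
After iteration 3: j = 2, running = 3
After iteration 4: j = 3, running = 3
Loop ends.

Final answer: 3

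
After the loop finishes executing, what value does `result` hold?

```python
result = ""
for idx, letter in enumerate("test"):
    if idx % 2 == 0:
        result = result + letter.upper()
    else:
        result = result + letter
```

Let's trace through this code step by step.

Initialize: result = ''
Entering loop: for idx, letter in enumerate("test"):
After iteration 1: idx = 0, letter = 't', result = 'T'
After iteration 2: idx = 1, letter = 'e', result = 'Te'
After iteration 3: idx = 2, letter = 's', result = 'TeS'
After iteration 4: idx = 3, letter = 't', result = 'TeSt'
Loop ends.

Final answer: 'TeSt'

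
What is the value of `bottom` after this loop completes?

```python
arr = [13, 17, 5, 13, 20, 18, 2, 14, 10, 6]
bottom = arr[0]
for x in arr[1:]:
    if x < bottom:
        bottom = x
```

Let's trace through this code step by step.

Initialize: arr = [13, 17, 5, 13, 20, 18, 2, 14, 10, 6]
Initialize: bottom = 13
Entering loop: for x in arr[1:]:
After iteration 1: x = 17, bottom = 13
After iteration 2: x = 5, bottom = 5
After iteration 3: x = 13, bottom = 5
After iteration 4: x = 20, bottom = 5
After iteration 5: x = 18, bottom = 5
After iteration 6: x = 2, bottom = 2
After iteration 7: x = 14, bottom = 2
After iteration 8: x = 10, bottom = 2
After iteration 9: x = 6, bottom = 2
Loop ends.

Final answer: 2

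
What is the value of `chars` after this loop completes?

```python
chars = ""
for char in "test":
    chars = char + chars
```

Let's trace through this code step by step.

Initialize: chars = ''
Entering loop: for char in "test":
After iteration 1: char = 't', chars = 't'
After iteration 2: char = 'e', chars = 'et'
After iteration 3: char = 's', chars = 'set'
After iteration 4: char = 't', chars = 'tset'
Loop ends.

Final answer: 'tset'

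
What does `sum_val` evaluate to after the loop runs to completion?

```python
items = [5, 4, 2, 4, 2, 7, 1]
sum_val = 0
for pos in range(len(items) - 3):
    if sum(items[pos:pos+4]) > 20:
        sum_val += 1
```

Let's trace through this code step by step.

Initialize: items = [5, 4, 2, 4, 2, 7, 1]
Initialize: sum_val = 0
Entering loop: for pos in range(len(items) - 3):
After iteration 1: pos = 0, sum_val = 0
After iteration 2: pos = 1, sum_val = 0
After iteration 3: pos = 2, sum_val = 0
After iteration 4: pos = 3, sum_val = 0
Loop ends.

Final answer: 0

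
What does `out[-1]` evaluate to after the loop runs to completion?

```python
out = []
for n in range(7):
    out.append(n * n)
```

Let's trace through this code step by step.

Initialize: out = []
Entering loop: for n in range(7):
After iteration 1: n = 0, out = [0]
After iteration 2: n = 1, out = [0, 1]
After iteration 3: n = 2, out = [0, 1, 4]
After iteration 4: n = 3, out = [0, 1, 4, 9]
After iteration 5: n = 4, out = [0, 1, 4, 9, 16]
After iteration 6: n = 5, out = [0, 1, 4, 9, 16, 25]
After iteration 7: n = 6, out = [0, 1, 4, 9, 16, 25, 36]
Loop ends.
out[-1] = 36

Final answer: 36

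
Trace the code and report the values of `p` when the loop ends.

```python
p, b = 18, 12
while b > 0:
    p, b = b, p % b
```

Let's trace through this code step by step.

Initialize: p = 18
Initialize: b = 12
Entering loop: while b > 0:
After iteration 1: p = 12, b = 6
After iteration 2: p = 6, b = 0
Loop ends.

Final answer: 6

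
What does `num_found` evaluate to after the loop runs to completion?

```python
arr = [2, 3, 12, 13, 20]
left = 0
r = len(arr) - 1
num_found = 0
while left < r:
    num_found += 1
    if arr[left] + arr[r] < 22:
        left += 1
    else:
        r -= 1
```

Let's trace through this code step by step.

Initialize: arr = [2, 3, 12, 13, 20]
Initialize: left = 0
Initialize: r = 4
Initialize: num_found = 0
Entering loop: while left < r:
After iteration 1: left = 0, r = 3, num_found = 1
After iteration 2: left = 1, r = 3, num_found = 2
After iteration 3: left = 2, r = 3, num_found = 3
After iteration 4: left = 2, r = 2, num_found = 4
Loop ends.

Final answer: 4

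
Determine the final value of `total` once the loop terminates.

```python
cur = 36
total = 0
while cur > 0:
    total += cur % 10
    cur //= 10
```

Let's trace through this code step by step.

Initialize: cur = 36
Initialize: total = 0
Entering loop: while cur > 0:
After iteration 1: cur = 3, total = 6
After iteration 2: cur = 0, total = 9
Loop ends.

Final answer: 9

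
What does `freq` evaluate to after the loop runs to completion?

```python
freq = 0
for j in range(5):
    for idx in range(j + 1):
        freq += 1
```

Let's trace through this code step by step.

Initialize: freq = 0
Entering loop: for j in range(5):
After iteration 1: j = 0, freq = 1, idx = 0
After iteration 2: j = 1, freq = 3, idx = 1
After iteration 3: j = 2, freq = 6, idx = 2
After iteration 4: j = 3, freq = 10, idx = 3
After iteration 5: j = 4, freq = 15, idx = 4
Loop ends.

Final answer: 15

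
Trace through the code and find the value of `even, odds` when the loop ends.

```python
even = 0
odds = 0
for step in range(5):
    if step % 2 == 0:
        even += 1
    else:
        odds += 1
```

Let's trace through this code step by step.

Initialize: even = 0
Initialize: odds = 0
Entering loop: for step in range(5):
After iteration 1: step = 0, even = 1, odds = 0
After iteration 2: step = 1, even = 1, odds = 1
After iteration 3: step = 2, even = 2, odds = 1
After iteration 4: step = 3, even = 2, odds = 2
After iteration 5: step = 4, even = 3, odds = 2
Loop ends.

Final answer: 3, 2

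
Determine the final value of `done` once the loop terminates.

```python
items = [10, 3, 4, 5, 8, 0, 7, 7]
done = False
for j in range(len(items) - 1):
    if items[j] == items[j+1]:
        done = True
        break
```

Let's trace through this code step by step.

Initialize: items = [10, 3, 4, 5, 8, 0, 7, 7]
Initialize: done = False
Entering loop: for j in range(len(items) - 1):
After iteration 1: j = 0, done = False
After iteration 2: j = 1, done = False
After iteration 3: j = 2, done = False
After iteration 4: j = 3, done = False
After iteration 5: j = 4, done = False
After iteration 6: j = 5, done = False
After iteration 7: j = 6, done = True
Loop ends.

Final answer: True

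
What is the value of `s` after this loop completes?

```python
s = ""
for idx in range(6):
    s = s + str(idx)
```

Let's trace through this code step by step.

Initialize: s = ''
Entering loop: for idx in range(6):
After iteration 1: idx = 0, s = '0'
After iteration 2: idx = 1, s = '01'
After iteration 3: idx = 2, s = '012'
After iteration 4: idx = 3, s = '0123'
After iteration 5: idx = 4, s = '01234'
After iteration 6: idx = 5, s = '012345'
Loop ends.

Final answer: '012345'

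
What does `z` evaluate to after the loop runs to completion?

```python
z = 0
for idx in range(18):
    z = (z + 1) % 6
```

Let's trace through this code step by step.

Initialize: z = 0
Entering loop: for idx in range(18):
After iteration 1: idx = 0, z = 1
After iteration 2: idx = 1, z = 2
After iteration 3: idx = 2, z = 3
After iteration 4: idx = 3, z = 4
After iteration 5: idx = 4, z = 5
After iteration 6: idx = 5, z = 0
After iteration 7: idx = 6, z = 1
After iteration 8: idx = 7, z = 2
After iteration 9: idx = 8, z = 3
After iteration 10: idx = 9, z = 4
After iteration 11: idx = 10, z = 5
After iteration 12: idx = 11, z = 0
After iteration 13: idx = 12, z = 1
After iteration 14: idx = 13, z = 2
After iteration 15: idx = 14, z = 3
After iteration 16: idx = 15, z = 4
After iteration 17: idx = 16, z = 5
After iteration 18: idx = 17, z = 0
Loop ends.

Final answer: 0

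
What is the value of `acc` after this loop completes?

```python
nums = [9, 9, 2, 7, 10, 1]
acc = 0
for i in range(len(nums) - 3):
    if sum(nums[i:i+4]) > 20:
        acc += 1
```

Let's trace through this code step by step.

Initialize: nums = [9, 9, 2, 7, 10, 1]
Initialize: acc = 0
Entering loop: for i in range(len(nums) - 3):
After iteration 1: i = 0, acc = 1
After iteration 2: i = 1, acc = 2
After iteration 3: i = 2, acc = 2
Loop ends.

Final answer: 2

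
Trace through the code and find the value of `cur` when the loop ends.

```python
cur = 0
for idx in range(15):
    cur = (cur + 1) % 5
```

Let's trace through this code step by step.

Initialize: cur = 0
Entering loop: for idx in range(15):
After iteration 1: idx = 0, cur = 1
After iteration 2: idx = 1, cur = 2
After iteration 3: idx = 2, cur = 3
After iteration 4: idx = 3, cur = 4
After iteration 5: idx = 4, cur = 0
After iteration 6: idx = 5, cur = 1
After iteration 7: idx = 6, cur = 2
After iteration 8: idx = 7, cur = 3
After iteration 9: idx = 8, cur = 4
After iteration 10: idx = 9, cur = 0
After iteration 11: idx = 10, cur = 1
After iteration 12: idx = 11, cur = 2
After iteration 13: idx = 12, cur = 3
After iteration 14: idx = 13, cur = 4
After iteration 15: idx = 14, cur = 0
Loop ends.

Final answer: 0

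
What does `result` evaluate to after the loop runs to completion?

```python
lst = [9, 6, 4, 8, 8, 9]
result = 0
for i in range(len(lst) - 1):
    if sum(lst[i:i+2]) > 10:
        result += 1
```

Let's trace through this code step by step.

Initialize: lst = [9, 6, 4, 8, 8, 9]
Initialize: result = 0
Entering loop: for i in range(len(lst) - 1):
After iteration 1: i = 0, result = 1
After iteration 2: i = 1, result = 1
After iteration 3: i = 2, result = 2
After iteration 4: i = 3, result = 3
After iteration 5: i = 4, result = 4
Loop ends.

Final answer: 4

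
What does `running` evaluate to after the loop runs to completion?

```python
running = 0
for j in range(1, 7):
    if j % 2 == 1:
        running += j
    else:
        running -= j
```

Let's trace through this code step by step.

Initialize: running = 0
Entering loop: for j in range(1, 7):
After iteration 1: j = 1, running = 1
After iteration 2: j = 2, running = -1
After iteration 3: j = 3, running = 2
After iteration 4: j = 4, running = -2
After iteration 5: j = 5, running = 3
After iteration 6: j = 6, running = -3
Loop ends.

Final answer: -3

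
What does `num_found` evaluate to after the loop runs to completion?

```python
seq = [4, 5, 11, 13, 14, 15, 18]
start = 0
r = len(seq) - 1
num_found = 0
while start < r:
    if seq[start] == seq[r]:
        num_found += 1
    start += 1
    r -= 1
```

Let's trace through this code step by step.

Initialize: seq = [4, 5, 11, 13, 14, 15, 18]
Initialize: start = 0
Initialize: r = 6
Initialize: num_found = 0
Entering loop: while start < r:
After iteration 1: start = 1, r = 5, num_found = 0
After iteration 2: start = 2, r = 4, num_found = 0
After iteration 3: start = 3, r = 3, num_found = 0
Loop ends.

Final answer: 0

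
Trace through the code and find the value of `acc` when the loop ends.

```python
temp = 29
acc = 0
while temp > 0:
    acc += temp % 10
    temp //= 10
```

Let's trace through this code step by step.

Initialize: temp = 29
Initialize: acc = 0
Entering loop: while temp > 0:
After iteration 1: temp = 2, acc = 9
After iteration 2: temp = 0, acc = 11
Loop ends.

Final answer: 11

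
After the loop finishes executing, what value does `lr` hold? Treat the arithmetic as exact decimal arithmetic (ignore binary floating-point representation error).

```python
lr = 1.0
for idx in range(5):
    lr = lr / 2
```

Let's trace through this code step by step.

Initialize: lr = 1.0
Entering loop: for idx in range(5):
After iteration 1: idx = 0, lr = 0.5
After iteration 2: idx = 1, lr = 0.25
After iteration 3: idx = 2, lr = 0.125
After iteration 4: idx = 3, lr = 0.0625
After iteration 5: idx = 4, lr = 0.03125
Loop ends.

Final answer: 0.03125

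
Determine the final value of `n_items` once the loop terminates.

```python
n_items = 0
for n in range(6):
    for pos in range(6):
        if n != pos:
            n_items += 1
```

Let's trace through this code step by step.

Initialize: n_items = 0
Entering loop: for n in range(6):
After iteration 1: n = 0, n_items = 5
After iteration 2: n = 1, n_items = 10
After iteration 3: n = 2, n_items = 15
After iteration 4: n = 3, n_items = 20
After iteration 5: n = 4, n_items = 25
After iteration 6: n = 5, n_items = 30
Loop ends.

Final answer: 30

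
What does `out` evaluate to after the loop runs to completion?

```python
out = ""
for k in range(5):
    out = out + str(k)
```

Let's trace through this code step by step.

Initialize: out = ''
Entering loop: for k in range(5):
After iteration 1: k = 0, out = '0'
After iteration 2: k = 1, out = '01'
After iteration 3: k = 2, out = '012'
After iteration 4: k = 3, out = '0123'
After iteration 5: k = 4, out = '01234'
Loop ends.

Final answer: '01234'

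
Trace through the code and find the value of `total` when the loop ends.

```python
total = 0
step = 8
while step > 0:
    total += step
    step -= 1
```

Let's trace through this code step by step.

Initialize: total = 0
Initialize: step = 8
Entering loop: while step > 0:
After iteration 1: total = 8, step = 7
After iteration 2: total = 15, step = 6
After iteration 3: total = 21, step = 5
After iteration 4: total = 26, step = 4
After iteration 5: total = 30, step = 3
After iteration 6: total = 33, step = 2
After iteration 7: total = 35, step = 1
After iteration 8: total = 36, step = 0
Loop ends.

Final answer: 36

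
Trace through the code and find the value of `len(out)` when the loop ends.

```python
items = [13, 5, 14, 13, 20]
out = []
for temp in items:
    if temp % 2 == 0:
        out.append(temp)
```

Let's trace through this code step by step.

Initialize: items = [13, 5, 14, 13, 20]
Initialize: out = []
Entering loop: for temp in items:
After iteration 1: temp = 13, out = []
After iteration 2: temp = 5, out = []
After iteration 3: temp = 14, out = [14]
After iteration 4: temp = 13, out = [14]
After iteration 5: temp = 20, out = [14, 20]
Loop ends.
len(out) = 2

Final answer: 2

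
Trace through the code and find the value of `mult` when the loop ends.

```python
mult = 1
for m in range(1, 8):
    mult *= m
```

Let's trace through this code step by step.

Initialize: mult = 1
Entering loop: for m in range(1, 8):
After iteration 1: m = 1, mult = 1
After iteration 2: m = 2, mult = 2
After iteration 3: m = 3, mult = 6
After iteration 4: m = 4, mult = 24
After iteration 5: m = 5, mult = 120
After iteration 6: m = 6, mult = 720
After iteration 7: m = 7, mult = 5040
Loop ends.

Final answer: 5040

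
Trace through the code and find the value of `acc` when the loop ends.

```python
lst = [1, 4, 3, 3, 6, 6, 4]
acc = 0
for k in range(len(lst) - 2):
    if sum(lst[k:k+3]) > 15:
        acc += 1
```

Let's trace through this code step by step.

Initialize: lst = [1, 4, 3, 3, 6, 6, 4]
Initialize: acc = 0
Entering loop: for k in range(len(lst) - 2):
After iteration 1: k = 0, acc = 0
After iteration 2: k = 1, acc = 0
After iteration 3: k = 2, acc = 0
After iteration 4: k = 3, acc = 0
After iteration 5: k = 4, acc = 1
Loop ends.

Final answer: 1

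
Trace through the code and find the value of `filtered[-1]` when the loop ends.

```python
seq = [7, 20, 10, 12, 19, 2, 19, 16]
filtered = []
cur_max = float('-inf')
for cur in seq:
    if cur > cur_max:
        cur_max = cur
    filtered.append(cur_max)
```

Let's trace through this code step by step.

Initialize: seq = [7, 20, 10, 12, 19, 2, 19, 16]
Initialize: filtered = []
Initialize: cur_max = -inf
Entering loop: for cur in seq:
After iteration 1: cur = 7, filtered = [7], cur_max = 7
After iteration 2: cur = 20, filtered = [7, 20], cur_max = 20
After iteration 3: cur = 10, filtered = [7, 20, 20], cur_max = 20
After iteration 4: cur = 12, filtered = [7, 20, 20, 20], cur_max = 20
After iteration 5: cur = 19, filtered = [7, 20, 20, 20, 20], cur_max = 20
After iteration 6: cur = 2, filtered = [7, 20, 20, 20, 20, 20], cur_max = 20
After iteration 7: cur = 19, filtered = [7, 20, 20, 20, 20, 20, 20], cur_max = 20
After iteration 8: cur = 16, filtered = [7, 20, 20, 20, 20, 20, 20, 20], cur_max = 20
Loop ends.
filtered[-1] = 20

Final answer: 20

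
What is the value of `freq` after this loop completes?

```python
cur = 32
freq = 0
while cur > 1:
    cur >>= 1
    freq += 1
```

Let's trace through this code step by step.

Initialize: cur = 32
Initialize: freq = 0
Entering loop: while cur > 1:
After iteration 1: cur = 16, freq = 1
After iteration 2: cur = 8, freq = 2
After iteration 3: cur = 4, freq = 3
After iteration 4: cur = 2, freq = 4
After iteration 5: cur = 1, freq = 5
Loop ends.

Final answer: 5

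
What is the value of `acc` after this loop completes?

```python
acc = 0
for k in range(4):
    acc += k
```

Let's trace through this code step by step.

Initialize: acc = 0
Entering loop: for k in range(4):
After iteration 1: k = 0, acc = 0
After iteration 2: k = 1, acc = 1
After iteration 3: k = 2, acc = 3
After iteration 4: k = 3, acc = 6
Loop ends.

Final answer: 6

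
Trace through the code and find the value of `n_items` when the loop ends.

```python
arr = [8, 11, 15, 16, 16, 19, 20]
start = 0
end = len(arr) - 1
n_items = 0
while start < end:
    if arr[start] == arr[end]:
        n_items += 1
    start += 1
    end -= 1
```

Let's trace through this code step by step.

Initialize: arr = [8, 11, 15, 16, 16, 19, 20]
Initialize: start = 0
Initialize: end = 6
Initialize: n_items = 0
Entering loop: while start < end:
After iteration 1: start = 1, end = 5, n_items = 0
After iteration 2: start = 2, end = 4, n_items = 0
After iteration 3: start = 3, end = 3, n_items = 0
Loop ends.

Final answer: 0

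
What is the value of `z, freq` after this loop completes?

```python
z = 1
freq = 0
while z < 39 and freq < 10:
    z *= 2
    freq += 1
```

Let's trace through this code step by step.

Initialize: z = 1
Initialize: freq = 0
Entering loop: while z < 39 and freq < 10:
After iteration 1: z = 2, freq = 1
After iteration 2: z = 4, freq = 2
After iteration 3: z = 8, freq = 3
After iteration 4: z = 16, freq = 4
After iteration 5: z = 32, freq = 5
After iteration 6: z = 64, freq = 6
Loop ends.

Final answer: 64, 6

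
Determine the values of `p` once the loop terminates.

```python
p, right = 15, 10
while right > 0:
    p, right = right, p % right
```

Let's trace through this code step by step.

Initialize: p = 15
Initialize: right = 10
Entering loop: while right > 0:
After iteration 1: p = 10, right = 5
After iteration 2: p = 5, right = 0
Loop ends.

Final answer: 5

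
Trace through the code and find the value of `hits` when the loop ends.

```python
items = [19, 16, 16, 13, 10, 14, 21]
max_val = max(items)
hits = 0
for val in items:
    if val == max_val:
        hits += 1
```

Let's trace through this code step by step.

Initialize: items = [19, 16, 16, 13, 10, 14, 21]
Initialize: max_val = 21
Initialize: hits = 0
Entering loop: for val in items:
After iteration 1: val = 19, hits = 0
After iteration 2: val = 16, hits = 0
After iteration 3: val = 16, hits = 0
After iteration 4: val = 13, hits = 0
After iteration 5: val = 10, hits = 0
After iteration 6: val = 14, hits = 0
After iteration 7: val = 21, hits = 1
Loop ends.

Final answer: 1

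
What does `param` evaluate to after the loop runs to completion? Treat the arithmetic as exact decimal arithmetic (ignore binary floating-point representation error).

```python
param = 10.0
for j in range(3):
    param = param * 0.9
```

Let's trace through this code step by step.

Initialize: param = 10.0
Entering loop: for j in range(3):
After iteration 1: j = 0, param = 9.0
After iteration 2: j = 1, param = 8.1
After iteration 3: j = 2, param = 7.29
Loop ends.

Final answer: 7.29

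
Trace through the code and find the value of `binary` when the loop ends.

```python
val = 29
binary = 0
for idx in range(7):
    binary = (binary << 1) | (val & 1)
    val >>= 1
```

Let's trace through this code step by step.

Initialize: val = 29
Initialize: binary = 0
Entering loop: for idx in range(7):
After iteration 1: idx = 0, val = 14, binary = 1
After iteration 2: idx = 1, val = 7, binary = 2
After iteration 3: idx = 2, val = 3, binary = 5
After iteration 4: idx = 3, val = 1, binary = 11
After iteration 5: idx = 4, val = 0, binary = 23
After iteration 6: idx = 5, val = 0, binary = 46
After iteration 7: idx = 6, val = 0, binary = 92
Loop ends.

Final answer: 92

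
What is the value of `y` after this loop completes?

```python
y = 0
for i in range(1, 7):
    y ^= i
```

Let's trace through this code step by step.

Initialize: y = 0
Entering loop: for i in range(1, 7):
After iteration 1: i = 1, y = 1
After iteration 2: i = 2, y = 3
After iteration 3: i = 3, y = 0
After iteration 4: i = 4, y = 4
After iteration 5: i = 5, y = 1
After iteration 6: i = 6, y = 7
Loop ends.

Final answer: 7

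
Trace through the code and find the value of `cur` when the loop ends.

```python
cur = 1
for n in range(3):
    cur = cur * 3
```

Let's trace through this code step by step.

Initialize: cur = 1
Entering loop: for n in range(3):
After iteration 1: n = 0, cur = 3
After iteration 2: n = 1, cur = 9
After iteration 3: n = 2, cur = 27
Loop ends.

Final answer: 27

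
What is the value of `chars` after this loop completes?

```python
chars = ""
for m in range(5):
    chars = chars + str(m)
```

Let's trace through this code step by step.

Initialize: chars = ''
Entering loop: for m in range(5):
After iteration 1: m = 0, chars = '0'
After iteration 2: m = 1, chars = '01'
After iteration 3: m = 2, chars = '012'
After iteration 4: m = 3, chars = '0123'
After iteration 5: m = 4, chars = '01234'
Loop ends.

Final answer: '01234'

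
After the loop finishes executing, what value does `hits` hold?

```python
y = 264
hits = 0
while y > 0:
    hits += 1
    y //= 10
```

Let's trace through this code step by step.

Initialize: y = 264
Initialize: hits = 0
Entering loop: while y > 0:
After iteration 1: y = 26, hits = 1
After iteration 2: y = 2, hits = 2
After iteration 3: y = 0, hits = 3
Loop ends.

Final answer: 3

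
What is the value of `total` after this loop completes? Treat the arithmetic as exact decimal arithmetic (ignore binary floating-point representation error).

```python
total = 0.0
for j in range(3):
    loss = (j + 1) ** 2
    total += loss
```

Let's trace through this code step by step.

Initialize: total = 0.0
Entering loop: for j in range(3):
After iteration 1: j = 0, total = 1.0, loss = 1
After iteration 2: j = 1, total = 5.0, loss = 4
After iteration 3: j = 2, total = 14.0, loss = 9
Loop ends.

Final answer: 14.0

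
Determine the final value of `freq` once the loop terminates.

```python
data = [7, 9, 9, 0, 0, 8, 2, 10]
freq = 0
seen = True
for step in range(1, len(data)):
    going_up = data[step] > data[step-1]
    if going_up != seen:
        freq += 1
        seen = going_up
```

Let's trace through this code step by step.

Initialize: data = [7, 9, 9, 0, 0, 8, 2, 10]
Initialize: freq = 0
Initialize: seen = True
Entering loop: for step in range(1, len(data)):
After iteration 1: step = 1, freq = 0, seen = True, going_up = True
After iteration 2: step = 2, freq = 1, seen = False, going_up = False
After iteration 3: step = 3, freq = 1, seen = False, going_up = False
After iteration 4: step = 4, freq = 1, seen = False, going_up = False
After iteration 5: step = 5, freq = 2, seen = True, going_up = True
After iteration 6: step = 6, freq = 3, seen = False, going_up = False
After iteration 7: step = 7, freq = 4, seen = True, going_up = True
Loop ends.

Final answer: 4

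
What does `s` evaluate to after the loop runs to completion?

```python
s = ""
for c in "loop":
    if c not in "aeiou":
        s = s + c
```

Let's trace through this code step by step.

Initialize: s = ''
Entering loop: for c in "loop":
After iteration 1: c = 'l', s = 'l'
After iteration 2: c = 'o', s = 'l'
After iteration 3: c = 'o', s = 'l'
After iteration 4: c = 'p', s = 'lp'
Loop ends.

Final answer: 'lp'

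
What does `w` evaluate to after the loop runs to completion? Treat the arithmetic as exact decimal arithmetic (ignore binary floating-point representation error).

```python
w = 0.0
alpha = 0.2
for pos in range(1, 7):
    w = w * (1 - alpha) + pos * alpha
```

Let's trace through this code step by step.

Initialize: w = 0.0
Initialize: alpha = 0.2
Entering loop: for pos in range(1, 7):
After iteration 1: pos = 1, w = 0.2
After iteration 2: pos = 2, w = 0.56
After iteration 3: pos = 3, w = 1.048
After iteration 4: pos = 4, w = 1.6384
After iteration 5: pos = 5, w = 2.31072
After iteration 6: pos = 6, w = 3.048576
Loop ends.

Final answer: 3.048576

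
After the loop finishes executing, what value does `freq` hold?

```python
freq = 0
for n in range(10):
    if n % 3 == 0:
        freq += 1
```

Let's trace through this code step by step.

Initialize: freq = 0
Entering loop: for n in range(10):
After iteration 1: n = 0, freq = 1
After iteration 2: n = 1, freq = 1
After iteration 3: n = 2, freq = 1
After iteration 4: n = 3, freq = 2
After iteration 5: n = 4, freq = 2
After iteration 6: n = 5, freq = 2
After iteration 7: n = 6, freq = 3
After iteration 8: n = 7, freq = 3
After iteration 9: n = 8, freq = 3
After iteration 10: n = 9, freq = 4
Loop ends.

Final answer: 4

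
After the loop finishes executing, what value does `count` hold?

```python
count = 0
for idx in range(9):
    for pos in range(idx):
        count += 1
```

Let's trace through this code step by step.

Initialize: count = 0
Entering loop: for idx in range(9):
After iteration 1: idx = 0, count = 0
After iteration 2: idx = 1, count = 1, pos = 0
After iteration 3: idx = 2, count = 3, pos = 1
After iteration 4: idx = 3, count = 6, pos = 2
After iteration 5: idx = 4, count = 10, pos = 3
After iteration 6: idx = 5, count = 15, pos = 4
After iteration 7: idx = 6, count = 21, pos = 5
After iteration 8: idx = 7, count = 28, pos = 6
After iteration 9: idx = 8, count = 36, pos = 7
Loop ends.

Final answer: 36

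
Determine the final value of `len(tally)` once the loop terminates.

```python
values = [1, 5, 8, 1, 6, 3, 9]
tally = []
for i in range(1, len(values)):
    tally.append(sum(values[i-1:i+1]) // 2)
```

Let's trace through this code step by step.

Initialize: values = [1, 5, 8, 1, 6, 3, 9]
Initialize: tally = []
Entering loop: for i in range(1, len(values)):
After iteration 1: i = 1, tally = [3]
After iteration 2: i = 2, tally = [3, 6]
After iteration 3: i = 3, tally = [3, 6, 4]
After iteration 4: i = 4, tally = [3, 6, 4, 3]
After iteration 5: i = 5, tally = [3, 6, 4, 3, 4]
After iteration 6: i = 6, tally = [3, 6, 4, 3, 4, 6]
Loop ends.
len(tally) = 6

Final answer: 6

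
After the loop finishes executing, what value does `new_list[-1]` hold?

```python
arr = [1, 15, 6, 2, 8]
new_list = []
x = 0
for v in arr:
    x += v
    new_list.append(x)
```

Let's trace through this code step by step.

Initialize: arr = [1, 15, 6, 2, 8]
Initialize: new_list = []
Initialize: x = 0
Entering loop: for v in arr:
After iteration 1: v = 1, new_list = [1], x = 1
After iteration 2: v = 15, new_list = [1, 16], x = 16
After iteration 3: v = 6, new_list = [1, 16, 22], x = 22
After iteration 4: v = 2, new_list = [1, 16, 22, 24], x = 24
After iteration 5: v = 8, new_list = [1, 16, 22, 24, 32], x = 32
Loop ends.
new_list[-1] = 32

Final answer: 32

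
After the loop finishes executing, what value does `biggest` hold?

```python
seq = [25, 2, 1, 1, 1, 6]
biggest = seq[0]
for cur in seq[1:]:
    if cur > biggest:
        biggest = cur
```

Let's trace through this code step by step.

Initialize: seq = [25, 2, 1, 1, 1, 6]
Initialize: biggest = 25
Entering loop: for cur in seq[1:]:
After iteration 1: cur = 2, biggest = 25
After iteration 2: cur = 1, biggest = 25
After iteration 3: cur = 1, biggest = 25
After iteration 4: cur = 1, biggest = 25
After iteration 5: cur = 6, biggest = 25
Loop ends.

Final answer: 25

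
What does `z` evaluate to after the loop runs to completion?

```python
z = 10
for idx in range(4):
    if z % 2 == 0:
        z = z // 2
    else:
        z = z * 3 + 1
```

Let's trace through this code step by step.

Initialize: z = 10
Entering loop: for idx in range(4):
After iteration 1: idx = 0, z = 5
After iteration 2: idx = 1, z = 16
After iteration 3: idx = 2, z = 8
After iteration 4: idx = 3, z = 4
Loop ends.

Final answer: 4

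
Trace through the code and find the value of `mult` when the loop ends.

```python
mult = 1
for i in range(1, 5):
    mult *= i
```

Let's trace through this code step by step.

Initialize: mult = 1
Entering loop: for i in range(1, 5):
After iteration 1: i = 1, mult = 1
After iteration 2: i = 2, mult = 2
After iteration 3: i = 3, mult = 6
After iteration 4: i = 4, mult = 24
Loop ends.

Final answer: 24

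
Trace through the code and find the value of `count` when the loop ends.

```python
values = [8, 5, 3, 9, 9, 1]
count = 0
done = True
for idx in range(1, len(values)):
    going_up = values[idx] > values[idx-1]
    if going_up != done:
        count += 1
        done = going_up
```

Let's trace through this code step by step.

Initialize: values = [8, 5, 3, 9, 9, 1]
Initialize: count = 0
Initialize: done = True
Entering loop: for idx in range(1, len(values)):
After iteration 1: idx = 1, count = 1, done = False, going_up = False
After iteration 2: idx = 2, count = 1, done = False, going_up = False
After iteration 3: idx = 3, count = 2, done = True, going_up = True
After iteration 4: idx = 4, count = 3, done = False, going_up = False
After iteration 5: idx = 5, count = 3, done = False, going_up = False
Loop ends.

Final answer: 3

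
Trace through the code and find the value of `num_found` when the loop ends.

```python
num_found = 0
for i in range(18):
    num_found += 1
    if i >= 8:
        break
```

Let's trace through this code step by step.

Initialize: num_found = 0
Entering loop: for i in range(18):
After iteration 1: i = 0, num_found = 1
After iteration 2: i = 1, num_found = 2
After iteration 3: i = 2, num_found = 3
After iteration 4: i = 3, num_found = 4
After iteration 5: i = 4, num_found = 5
After iteration 6: i = 5, num_found = 6
After iteration 7: i = 6, num_found = 7
After iteration 8: i = 7, num_found = 8
After iteration 9: i = 8, num_found = 9
Loop ends.

Final answer: 9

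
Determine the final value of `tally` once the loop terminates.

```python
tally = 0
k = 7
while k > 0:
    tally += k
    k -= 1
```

Let's trace through this code step by step.

Initialize: tally = 0
Initialize: k = 7
Entering loop: while k > 0:
After iteration 1: tally = 7, k = 6
After iteration 2: tally = 13, k = 5
After iteration 3: tally = 18, k = 4
After iteration 4: tally = 22, k = 3
After iteration 5: tally = 25, k = 2
After iteration 6: tally = 27, k = 1
After iteration 7: tally = 28, k = 0
Loop ends.

Final answer: 28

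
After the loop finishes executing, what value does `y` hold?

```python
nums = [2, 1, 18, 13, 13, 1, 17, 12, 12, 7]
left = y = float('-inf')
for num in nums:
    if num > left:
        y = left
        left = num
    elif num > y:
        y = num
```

Let's trace through this code step by step.

Initialize: nums = [2, 1, 18, 13, 13, 1, 17, 12, 12, 7]
Initialize: left = -inf
Initialize: y = -inf
Entering loop: for num in nums:
After iteration 1: num = 2, left = 2, y = -inf
After iteration 2: num = 1, left = 2, y = 1
After iteration 3: num = 18, left = 18, y = 2
After iteration 4: num = 13, left = 18, y = 13
After iteration 5: num = 13, left = 18, y = 13
After iteration 6: num = 1, left = 18, y = 13
After iteration 7: num = 17, left = 18, y = 17
After iteration 8: num = 12, left = 18, y = 17
After iteration 9: num = 12, left = 18, y = 17
After iteration 10: num = 7, left = 18, y = 17
Loop ends.

Final answer: 17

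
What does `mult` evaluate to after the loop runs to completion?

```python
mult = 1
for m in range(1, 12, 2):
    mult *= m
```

Let's trace through this code step by step.

Initialize: mult = 1
Entering loop: for m in range(1, 12, 2):
After iteration 1: m = 1, mult = 1
After iteration 2: m = 3, mult = 3
After iteration 3: m = 5, mult = 15
After iteration 4: m = 7, mult = 105
After iteration 5: m = 9, mult = 945
After iteration 6: m = 11, mult = 10395
Loop ends.

Final answer: 10395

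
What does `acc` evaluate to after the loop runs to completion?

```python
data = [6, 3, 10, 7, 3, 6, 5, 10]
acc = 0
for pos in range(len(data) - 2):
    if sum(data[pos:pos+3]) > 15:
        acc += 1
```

Let's trace through this code step by step.

Initialize: data = [6, 3, 10, 7, 3, 6, 5, 10]
Initialize: acc = 0
Entering loop: for pos in range(len(data) - 2):
After iteration 1: pos = 0, acc = 1
After iteration 2: pos = 1, acc = 2
After iteration 3: pos = 2, acc = 3
After iteration 4: pos = 3, acc = 4
After iteration 5: pos = 4, acc = 4
After iteration 6: pos = 5, acc = 5
Loop ends.

Final answer: 5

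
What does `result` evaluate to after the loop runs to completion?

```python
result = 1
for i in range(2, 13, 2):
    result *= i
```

Let's trace through this code step by step.

Initialize: result = 1
Entering loop: for i in range(2, 13, 2):
After iteration 1: i = 2, result = 2
After iteration 2: i = 4, result = 8
After iteration 3: i = 6, result = 48
After iteration 4: i = 8, result = 384
After iteration 5: i = 10, result = 3840
After iteration 6: i = 12, result = 46080
Loop ends.

Final answer: 46080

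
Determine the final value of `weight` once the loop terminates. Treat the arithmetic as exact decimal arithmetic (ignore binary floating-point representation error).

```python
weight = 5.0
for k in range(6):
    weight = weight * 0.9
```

Let's trace through this code step by step.

Initialize: weight = 5.0
Entering loop: for k in range(6):
After iteration 1: k = 0, weight = 4.5
After iteration 2: k = 1, weight = 4.05
After iteration 3: k = 2, weight = 3.645
After iteration 4: k = 3, weight = 3.2805
After iteration 5: k = 4, weight = 2.95245
After iteration 6: k = 5, weight = 2.657205
Loop ends.

Final answer: 2.657205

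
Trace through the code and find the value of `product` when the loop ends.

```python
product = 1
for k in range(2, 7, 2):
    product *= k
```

Let's trace through this code step by step.

Initialize: product = 1
Entering loop: for k in range(2, 7, 2):
After iteration 1: k = 2, product = 2
After iteration 2: k = 4, product = 8
After iteration 3: k = 6, product = 48
Loop ends.

Final answer: 48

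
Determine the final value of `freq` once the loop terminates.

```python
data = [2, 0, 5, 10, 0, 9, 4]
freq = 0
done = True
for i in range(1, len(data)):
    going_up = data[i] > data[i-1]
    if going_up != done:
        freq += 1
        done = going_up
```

Let's trace through this code step by step.

Initialize: data = [2, 0, 5, 10, 0, 9, 4]
Initialize: freq = 0
Initialize: done = True
Entering loop: for i in range(1, len(data)):
After iteration 1: i = 1, freq = 1, done = False, going_up = False
After iteration 2: i = 2, freq = 2, done = True, going_up = True
After iteration 3: i = 3, freq = 2, done = True, going_up = True
After iteration 4: i = 4, freq = 3, done = False, going_up = False
After iteration 5: i = 5, freq = 4, done = True, going_up = True
After iteration 6: i = 6, freq = 5, done = False, going_up = False
Loop ends.

Final answer: 5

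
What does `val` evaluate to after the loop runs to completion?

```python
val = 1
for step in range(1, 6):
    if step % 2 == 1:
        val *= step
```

Let's trace through this code step by step.

Initialize: val = 1
Entering loop: for step in range(1, 6):
After iteration 1: step = 1, val = 1
After iteration 2: step = 2, val = 1
After iteration 3: step = 3, val = 3
After iteration 4: step = 4, val = 3
After iteration 5: step = 5, val = 15
Loop ends.

Final answer: 15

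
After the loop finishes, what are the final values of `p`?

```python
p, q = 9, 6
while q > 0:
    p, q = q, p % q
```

Let's trace through this code step by step.

Initialize: p = 9
Initialize: q = 6
Entering loop: while q > 0:
After iteration 1: p = 6, q = 3
After iteration 2: p = 3, q = 0
Loop ends.

Final answer: 3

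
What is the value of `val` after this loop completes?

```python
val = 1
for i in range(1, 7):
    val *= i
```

Let's trace through this code step by step.

Initialize: val = 1
Entering loop: for i in range(1, 7):
After iteration 1: i = 1, val = 1
After iteration 2: i = 2, val = 2
After iteration 3: i = 3, val = 6
After iteration 4: i = 4, val = 24
After iteration 5: i = 5, val = 120
After iteration 6: i = 6, val = 720
Loop ends.

Final answer: 720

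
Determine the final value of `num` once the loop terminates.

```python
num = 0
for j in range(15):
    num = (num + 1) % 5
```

Let's trace through this code step by step.

Initialize: num = 0
Entering loop: for j in range(15):
After iteration 1: j = 0, num = 1
After iteration 2: j = 1, num = 2
After iteration 3: j = 2, num = 3
After iteration 4: j = 3, num = 4
After iteration 5: j = 4, num = 0
After iteration 6: j = 5, num = 1
After iteration 7: j = 6, num = 2
After iteration 8: j = 7, num = 3
After iteration 9: j = 8, num = 4
After iteration 10: j = 9, num = 0
After iteration 11: j = 10, num = 1
After iteration 12: j = 11, num = 2
After iteration 13: j = 12, num = 3
After iteration 14: j = 13, num = 4
After iteration 15: j = 14, num = 0
Loop ends.

Final answer: 0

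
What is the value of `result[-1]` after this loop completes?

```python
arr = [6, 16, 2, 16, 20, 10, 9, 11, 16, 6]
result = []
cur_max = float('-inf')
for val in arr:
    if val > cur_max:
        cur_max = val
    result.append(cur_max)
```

Let's trace through this code step by step.

Initialize: arr = [6, 16, 2, 16, 20, 10, 9, 11, 16, 6]
Initialize: result = []
Initialize: cur_max = -inf
Entering loop: for val in arr:
After iteration 1: val = 6, result = [6], cur_max = 6
After iteration 2: val = 16, result = [6, 16], cur_max = 16
After iteration 3: val = 2, result = [6, 16, 16], cur_max = 16
After iteration 4: val = 16, result = [6, 16, 16, 16], cur_max = 16
After iteration 5: val = 20, result = [6, 16, 16, 16, 20], cur_max = 20
After iteration 6: val = 10, result = [6, 16, 16, 16, 20, 20], cur_max = 20
After iteration 7: val = 9, result = [6, 16, 16, 16, 20, 20, 20], cur_max = 20
After iteration 8: val = 11, result = [6, 16, 16, 16, 20, 20, 20, 20], cur_max = 20
After iteration 9: val = 16, result = [6, 16, 16, 16, 20, 20, 20, 20, 20], cur_max = 20
After iteration 10: val = 6, result = [6, 16, 16, 16, 20, 20, 20, 20, 20, 20], cur_max = 20
Loop ends.
result[-1] = 20

Final answer: 20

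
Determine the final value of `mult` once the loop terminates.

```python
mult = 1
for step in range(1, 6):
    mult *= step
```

Let's trace through this code step by step.

Initialize: mult = 1
Entering loop: for step in range(1, 6):
After iteration 1: step = 1, mult = 1
After iteration 2: step = 2, mult = 2
After iteration 3: step = 3, mult = 6
After iteration 4: step = 4, mult = 24
After iteration 5: step = 5, mult = 120
Loop ends.

Final answer: 120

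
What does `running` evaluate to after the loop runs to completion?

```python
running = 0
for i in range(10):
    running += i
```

Let's trace through this code step by step.

Initialize: running = 0
Entering loop: for i in range(10):
After iteration 1: i = 0, running = 0
After iteration 2: i = 1, running = 1
After iteration 3: i = 2, running = 3
After iteration 4: i = 3, running = 6
After iteration 5: i = 4, running = 10
After iteration 6: i = 5, running = 15
After iteration 7: i = 6, running = 21
After iteration 8: i = 7, running = 28
After iteration 9: i = 8, running = 36
After iteration 10: i = 9, running = 45
Loop ends.

Final answer: 45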